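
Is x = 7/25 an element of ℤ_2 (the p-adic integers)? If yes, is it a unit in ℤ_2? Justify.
x ∈ ℤ_2^× (unit); v_2(x) = 0

ℤ_2 = {x ∈ ℚ_2 : v_2(x) ≥ 0} and ℤ_2^× = {x ∈ ℤ_2 : v_2(x) = 0}. Here v_2(7/25) = v_2(num) − v_2(den) = 0; compare against these criteria.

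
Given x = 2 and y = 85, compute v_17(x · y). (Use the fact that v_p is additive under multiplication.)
v_17(170) = 1

v_p(x) = 0 (factor: 2 = 17^0 · 2); v_p(y) = 1 (factor: 85 = 17^1 · 5). Additivity: v_p(xy) = v_p(x) + v_p(y) = 0 + 1 = 1. (Direct check: xy = 170 = 17^1 · (10).)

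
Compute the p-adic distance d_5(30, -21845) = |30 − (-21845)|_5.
d_5(30, -21845) = 1/3125

Step 1 — x − y = 30 − (-21845) = 21875. Step 2 — v_5(21875) = 5 (factor: 21875 = (5^5 · 7); the sign does not affect v_p). Step 3 — |x − y|_5 = 5^{-5} = 1/3125.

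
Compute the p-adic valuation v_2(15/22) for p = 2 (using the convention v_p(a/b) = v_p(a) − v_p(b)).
v_2(15/22) = -1

Factor powers of 2 from the numerator and denominator of the reduced fraction: 15 = 2^0 · 15 and 22 = 2^1 · 11. Apply v_p(a/b) = v_p(a) − v_p(b): v_2(15/22) = 0 − 1 = -1.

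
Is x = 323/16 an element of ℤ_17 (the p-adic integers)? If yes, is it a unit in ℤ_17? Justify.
x ∈ ℤ_17 but not a unit; v_17(x) = 1 > 0

ℤ_17 = {x ∈ ℚ_17 : v_17(x) ≥ 0} and ℤ_17^× = {x ∈ ℤ_17 : v_17(x) = 0}. Here v_17(323/16) = v_17(num) − v_17(den) = 1; compare against these criteria.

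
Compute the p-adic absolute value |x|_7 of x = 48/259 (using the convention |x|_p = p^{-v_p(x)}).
|48/259|_7 = 7

Step 1 — compute v_7(x) by factoring powers of 7 out of the numerator and denominator: v_7(48/259) = -1. Step 2 — apply |x|_p = p^{-v_p(x)} = 7^{1} = 7.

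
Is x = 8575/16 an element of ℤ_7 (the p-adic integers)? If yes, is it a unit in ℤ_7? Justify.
x ∈ ℤ_7 but not a unit; v_7(x) = 3 > 0

ℤ_7 = {x ∈ ℚ_7 : v_7(x) ≥ 0} and ℤ_7^× = {x ∈ ℤ_7 : v_7(x) = 0}. Here v_7(8575/16) = v_7(num) − v_7(den) = 3; compare against these criteria.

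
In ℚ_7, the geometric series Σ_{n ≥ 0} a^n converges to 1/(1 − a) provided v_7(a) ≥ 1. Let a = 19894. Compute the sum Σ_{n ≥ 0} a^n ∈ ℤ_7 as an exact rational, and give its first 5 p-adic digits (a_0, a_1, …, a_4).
Σ a^n = 1/(1 − a) = -1/19893;  first 5 digits = (1, 0, 0, 2, 1)

v_7(a) = 3 ≥ 1, so the series converges in ℤ_7 to 1/(1 − a) = 1/(1 − 19894) = -1/19893. Expand this rational in ℤ_7: compute digits iteratively via d_i = x_i mod 7, x_{i+1} = (x_i − d_i)/7. The first 5 digits are (1, 0, 0, 2, 1).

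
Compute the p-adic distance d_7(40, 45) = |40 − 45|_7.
d_7(40, 45) = 1

Step 1 — x − y = 40 − 45 = -5. Step 2 — v_7(-5) = 0 (factor: -5 = −(7^0 · 5); the sign does not affect v_p). Step 3 — |x − y|_7 = 7^{0} = 1.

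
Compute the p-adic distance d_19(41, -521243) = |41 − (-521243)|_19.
d_19(41, -521243) = 1/130321

Step 1 — x − y = 41 − (-521243) = 521284. Step 2 — v_19(521284) = 4 (factor: 521284 = (19^4 · 4); the sign does not affect v_p). Step 3 — |x − y|_19 = 19^{-4} = 1/130321.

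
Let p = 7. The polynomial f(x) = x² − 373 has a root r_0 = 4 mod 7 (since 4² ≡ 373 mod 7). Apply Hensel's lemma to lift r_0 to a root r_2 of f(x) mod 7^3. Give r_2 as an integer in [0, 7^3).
r_2 = 67 (mod 343)

Hensel's recurrence: r_{i+1} = r_i − f(r_i)·(f′(r_i))^{-1} mod 7^{i+2}, with f′(x) = 2x. Iterate:
  r_0 = 4 (mod 7)
  r_1 = 18 (mod 49)
  r_2 = 67 (mod 343)
Final: r_2 = 67, and one checks f(r_2) ≡ 0 mod 7^3.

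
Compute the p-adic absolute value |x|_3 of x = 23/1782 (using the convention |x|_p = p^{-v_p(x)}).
|23/1782|_3 = 81

Step 1 — compute v_3(x) by factoring powers of 3 out of the numerator and denominator: v_3(23/1782) = -4. Step 2 — apply |x|_p = p^{-v_p(x)} = 3^{4} = 81.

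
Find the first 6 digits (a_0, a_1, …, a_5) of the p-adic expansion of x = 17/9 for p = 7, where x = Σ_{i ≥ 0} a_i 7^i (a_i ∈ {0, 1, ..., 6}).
(a_0, …, a_5) = (5, 5, 0, 3, 5, 0)

v_7(17/9) = 0 (numerator and denominator both coprime to 7), so x ∈ ℤ_7^×. Compute digits iteratively via a_i = x_i mod 7, x_{i+1} = (x_i − a_i)/7, with x_0 = x:
  x_0 = 17/9;  a_0 = 5;  x_1 = (x_0 − 5)/7 = -4/9
  x_1 = -4/9;  a_1 = 5;  x_2 = (x_1 − 5)/7 = -7/9
  x_2 = -7/9;  a_2 = 0;  x_3 = (x_2 − 0)/7 = -1/9
  x_3 = -1/9;  a_3 = 3;  x_4 = (x_3 − 3)/7 = -4/9
  x_4 = -4/9;  a_4 = 5;  x_5 = (x_4 − 5)/7 = -7/9
  x_5 = -7/9;  a_5 = 0;  x_6 = (x_5 − 0)/7 = -1/9
Digits: (5, 5, 0, 3, 5, 0).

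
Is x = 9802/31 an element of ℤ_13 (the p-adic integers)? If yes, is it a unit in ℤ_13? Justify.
x ∈ ℤ_13 but not a unit; v_13(x) = 2 > 0

ℤ_13 = {x ∈ ℚ_13 : v_13(x) ≥ 0} and ℤ_13^× = {x ∈ ℤ_13 : v_13(x) = 0}. Here v_13(9802/31) = v_13(num) − v_13(den) = 2; compare against these criteria.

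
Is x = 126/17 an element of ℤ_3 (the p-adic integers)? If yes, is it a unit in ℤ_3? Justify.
x ∈ ℤ_3 but not a unit; v_3(x) = 2 > 0

ℤ_3 = {x ∈ ℚ_3 : v_3(x) ≥ 0} and ℤ_3^× = {x ∈ ℤ_3 : v_3(x) = 0}. Here v_3(126/17) = v_3(num) − v_3(den) = 2; compare against these criteria.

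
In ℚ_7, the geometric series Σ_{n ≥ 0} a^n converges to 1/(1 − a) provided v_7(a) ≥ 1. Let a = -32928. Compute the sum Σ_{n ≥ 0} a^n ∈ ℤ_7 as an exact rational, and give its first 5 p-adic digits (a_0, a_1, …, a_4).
Σ a^n = 1/(1 − a) = 1/32929;  first 5 digits = (1, 0, 0, 2, 0)

v_7(a) = 3 ≥ 1, so the series converges in ℤ_7 to 1/(1 − a) = 1/(1 − (-32928)) = 1/32929. Expand this rational in ℤ_7: compute digits iteratively via d_i = x_i mod 7, x_{i+1} = (x_i − d_i)/7. The first 5 digits are (1, 0, 0, 2, 0).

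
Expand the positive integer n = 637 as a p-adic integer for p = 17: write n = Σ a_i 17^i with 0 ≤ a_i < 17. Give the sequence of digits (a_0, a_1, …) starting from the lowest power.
(a_0, a_1, …) = (8, 3, 2)

Repeated division by 17 gives the digits low-to-high: 637 = 8 + 3·17^1 + 2·17^2. Digit sequence: (8, 3, 2).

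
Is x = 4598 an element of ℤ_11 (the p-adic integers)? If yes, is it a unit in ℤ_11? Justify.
x ∈ ℤ_11 but not a unit; v_11(x) = 2 > 0

ℤ_11 = {x ∈ ℚ_11 : v_11(x) ≥ 0} and ℤ_11^× = {x ∈ ℤ_11 : v_11(x) = 0}. Here v_11(4598) = v_11(num) − v_11(den) = 2; compare against these criteria.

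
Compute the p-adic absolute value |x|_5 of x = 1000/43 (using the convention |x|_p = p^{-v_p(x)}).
|1000/43|_5 = 1/125

Step 1 — compute v_5(x) by factoring powers of 5 out of the numerator and denominator: v_5(1000/43) = 3. Step 2 — apply |x|_p = p^{-v_p(x)} = 5^{-3} = 1/125.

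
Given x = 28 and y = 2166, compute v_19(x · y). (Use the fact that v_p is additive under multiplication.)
v_19(60648) = 2

v_p(x) = 0 (factor: 28 = 19^0 · 28); v_p(y) = 2 (factor: 2166 = 19^2 · 6). Additivity: v_p(xy) = v_p(x) + v_p(y) = 0 + 2 = 2. (Direct check: xy = 60648 = 19^2 · (168).)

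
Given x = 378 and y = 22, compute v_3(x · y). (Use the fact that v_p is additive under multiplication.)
v_3(8316) = 3

v_p(x) = 3 (factor: 378 = 3^3 · 14); v_p(y) = 0 (factor: 22 = 3^0 · 22). Additivity: v_p(xy) = v_p(x) + v_p(y) = 3 + 0 = 3. (Direct check: xy = 8316 = 3^3 · (308).)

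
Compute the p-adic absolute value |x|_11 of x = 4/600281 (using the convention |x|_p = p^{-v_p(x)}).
|4/600281|_11 = 14641

Step 1 — compute v_11(x) by factoring powers of 11 out of the numerator and denominator: v_11(4/600281) = -4. Step 2 — apply |x|_p = p^{-v_p(x)} = 11^{4} = 14641.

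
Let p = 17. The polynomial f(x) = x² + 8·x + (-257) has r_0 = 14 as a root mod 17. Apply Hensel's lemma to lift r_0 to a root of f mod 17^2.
r_1 = 133 (mod 289)

Hensel: r_{i+1} = r_i − f(r_i)·(f′(r_i))^{-1} mod 17^{i+2}, f′(x) = 2x + 8. Iterate:
  r_0 = 14 (mod 17)
  r_1 = 133 (mod 289)
Final: r = 133 satisfies f(r) ≡ 0 mod 17^2.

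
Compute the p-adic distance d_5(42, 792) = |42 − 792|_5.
d_5(42, 792) = 1/125

Step 1 — x − y = 42 − 792 = -750. Step 2 — v_5(-750) = 3 (factor: -750 = −(5^3 · 6); the sign does not affect v_p). Step 3 — |x − y|_5 = 5^{-3} = 1/125.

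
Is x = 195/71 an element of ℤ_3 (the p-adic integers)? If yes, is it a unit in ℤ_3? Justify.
x ∈ ℤ_3 but not a unit; v_3(x) = 1 > 0

ℤ_3 = {x ∈ ℚ_3 : v_3(x) ≥ 0} and ℤ_3^× = {x ∈ ℤ_3 : v_3(x) = 0}. Here v_3(195/71) = v_3(num) − v_3(den) = 1; compare against these criteria.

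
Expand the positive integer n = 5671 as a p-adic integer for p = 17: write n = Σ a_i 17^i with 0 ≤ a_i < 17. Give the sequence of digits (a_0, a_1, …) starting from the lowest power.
(a_0, a_1, …) = (10, 10, 2, 1)

Repeated division by 17 gives the digits low-to-high: 5671 = 10 + 10·17^1 + 2·17^2 + 1·17^3. Digit sequence: (10, 10, 2, 1).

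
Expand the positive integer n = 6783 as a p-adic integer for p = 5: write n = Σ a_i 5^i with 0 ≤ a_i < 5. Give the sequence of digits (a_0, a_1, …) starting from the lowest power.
(a_0, a_1, …) = (3, 1, 1, 4, 0, 2)

Repeated division by 5 gives the digits low-to-high: 6783 = 3 + 1·5^1 + 1·5^2 + 4·5^3 + 2·5^5. Digit sequence: (3, 1, 1, 4, 0, 2).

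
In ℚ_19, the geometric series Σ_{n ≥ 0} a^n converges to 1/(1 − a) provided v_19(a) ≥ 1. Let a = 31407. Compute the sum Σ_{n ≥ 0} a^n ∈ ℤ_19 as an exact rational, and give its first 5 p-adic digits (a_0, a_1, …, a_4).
Σ a^n = 1/(1 − a) = -1/31406;  first 5 digits = (1, 0, 11, 4, 7)

v_19(a) = 2 ≥ 1, so the series converges in ℤ_19 to 1/(1 − a) = 1/(1 − 31407) = -1/31406. Expand this rational in ℤ_19: compute digits iteratively via d_i = x_i mod 19, x_{i+1} = (x_i − d_i)/19. The first 5 digits are (1, 0, 11, 4, 7).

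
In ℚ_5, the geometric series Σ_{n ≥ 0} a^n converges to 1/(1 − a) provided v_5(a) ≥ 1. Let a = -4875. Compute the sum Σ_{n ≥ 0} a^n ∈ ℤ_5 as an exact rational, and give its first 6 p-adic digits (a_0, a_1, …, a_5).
Σ a^n = 1/(1 − a) = 1/4876;  first 6 digits = (1, 0, 0, 1, 2, 3)

v_5(a) = 3 ≥ 1, so the series converges in ℤ_5 to 1/(1 − a) = 1/(1 − (-4875)) = 1/4876. Expand this rational in ℤ_5: compute digits iteratively via d_i = x_i mod 5, x_{i+1} = (x_i − d_i)/5. The first 6 digits are (1, 0, 0, 1, 2, 3).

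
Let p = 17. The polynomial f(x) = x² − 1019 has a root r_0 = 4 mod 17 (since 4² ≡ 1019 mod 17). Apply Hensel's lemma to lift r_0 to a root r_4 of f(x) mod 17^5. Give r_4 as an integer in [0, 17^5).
r_4 = 1320462 (mod 1419857)

Hensel's recurrence: r_{i+1} = r_i − f(r_i)·(f′(r_i))^{-1} mod 17^{i+2}, with f′(x) = 2x. Iterate:
  r_0 = 4 (mod 17)
  r_1 = 21 (mod 289)
  r_2 = 3778 (mod 4913)
  r_3 = 67647 (mod 83521)
  r_4 = 1320462 (mod 1419857)
Final: r_4 = 1320462, and one checks f(r_4) ≡ 0 mod 17^5.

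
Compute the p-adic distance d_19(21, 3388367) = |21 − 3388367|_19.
d_19(21, 3388367) = 1/130321

Step 1 — x − y = 21 − 3388367 = -3388346. Step 2 — v_19(-3388346) = 4 (factor: -3388346 = −(19^4 · 26); the sign does not affect v_p). Step 3 — |x − y|_19 = 19^{-4} = 1/130321.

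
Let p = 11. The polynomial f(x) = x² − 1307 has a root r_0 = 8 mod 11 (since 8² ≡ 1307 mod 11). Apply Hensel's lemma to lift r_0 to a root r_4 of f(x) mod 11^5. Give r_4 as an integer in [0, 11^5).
r_4 = 63951 (mod 161051)

Hensel's recurrence: r_{i+1} = r_i − f(r_i)·(f′(r_i))^{-1} mod 11^{i+2}, with f′(x) = 2x. Iterate:
  r_0 = 8 (mod 11)
  r_1 = 63 (mod 121)
  r_2 = 63 (mod 1331)
  r_3 = 5387 (mod 14641)
  r_4 = 63951 (mod 161051)
Final: r_4 = 63951, and one checks f(r_4) ≡ 0 mod 11^5.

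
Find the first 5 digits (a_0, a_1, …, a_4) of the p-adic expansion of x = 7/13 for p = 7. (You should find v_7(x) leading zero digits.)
(a_0, …, a_4) = (0, 6, 4, 2, 5)

v_7(7/13) = 1, so a_0 = ... = a_0 = 0. Factor out: x = 7^1 · u with u = 1/13 a unit in ℤ_7. Expand u iteratively via a_{v+i} = u_i mod 7, u_{i+1} = (u_i − a_{v+i})/7:
  u_0 = 1/13;  a_1 = 6;  u_1 = (u_0 − 6)/7 = -11/13
  u_1 = -11/13;  a_2 = 4;  u_2 = (u_1 − 4)/7 = -9/13
  u_2 = -9/13;  a_3 = 2;  u_3 = (u_2 − 2)/7 = -5/13
  u_3 = -5/13;  a_4 = 5;  u_4 = (u_3 − 5)/7 = -10/13
Digits: (0, 6, 4, 2, 5).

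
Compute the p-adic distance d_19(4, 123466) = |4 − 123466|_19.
d_19(4, 123466) = 1/6859

Step 1 — x − y = 4 − 123466 = -123462. Step 2 — v_19(-123462) = 3 (factor: -123462 = −(19^3 · 18); the sign does not affect v_p). Step 3 — |x − y|_19 = 19^{-3} = 1/6859.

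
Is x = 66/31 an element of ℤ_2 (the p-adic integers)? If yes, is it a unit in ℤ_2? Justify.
x ∈ ℤ_2 but not a unit; v_2(x) = 1 > 0

ℤ_2 = {x ∈ ℚ_2 : v_2(x) ≥ 0} and ℤ_2^× = {x ∈ ℤ_2 : v_2(x) = 0}. Here v_2(66/31) = v_2(num) − v_2(den) = 1; compare against these criteria.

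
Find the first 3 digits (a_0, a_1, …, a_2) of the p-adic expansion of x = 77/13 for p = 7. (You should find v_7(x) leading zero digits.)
(a_0, …, a_2) = (0, 3, 4)

v_7(77/13) = 1, so a_0 = ... = a_0 = 0. Factor out: x = 7^1 · u with u = 11/13 a unit in ℤ_7. Expand u iteratively via a_{v+i} = u_i mod 7, u_{i+1} = (u_i − a_{v+i})/7:
  u_0 = 11/13;  a_1 = 3;  u_1 = (u_0 − 3)/7 = -4/13
  u_1 = -4/13;  a_2 = 4;  u_2 = (u_1 − 4)/7 = -8/13
Digits: (0, 3, 4).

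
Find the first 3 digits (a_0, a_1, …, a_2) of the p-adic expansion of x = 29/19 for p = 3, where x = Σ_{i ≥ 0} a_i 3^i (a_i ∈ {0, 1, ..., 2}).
(a_0, …, a_2) = (2, 0, 2)

v_3(29/19) = 0 (numerator and denominator both coprime to 3), so x ∈ ℤ_3^×. Compute digits iteratively via a_i = x_i mod 3, x_{i+1} = (x_i − a_i)/3, with x_0 = x:
  x_0 = 29/19;  a_0 = 2;  x_1 = (x_0 − 2)/3 = -3/19
  x_1 = -3/19;  a_1 = 0;  x_2 = (x_1 − 0)/3 = -1/19
  x_2 = -1/19;  a_2 = 2;  x_3 = (x_2 − 2)/3 = -13/19
Digits: (2, 0, 2).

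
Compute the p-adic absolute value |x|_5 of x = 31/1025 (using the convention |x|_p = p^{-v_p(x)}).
|31/1025|_5 = 25

Step 1 — compute v_5(x) by factoring powers of 5 out of the numerator and denominator: v_5(31/1025) = -2. Step 2 — apply |x|_p = p^{-v_p(x)} = 5^{2} = 25.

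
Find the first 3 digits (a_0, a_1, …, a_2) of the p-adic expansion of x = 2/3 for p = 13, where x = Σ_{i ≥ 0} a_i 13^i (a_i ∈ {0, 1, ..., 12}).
(a_0, …, a_2) = (5, 4, 4)

v_13(2/3) = 0 (numerator and denominator both coprime to 13), so x ∈ ℤ_13^×. Compute digits iteratively via a_i = x_i mod 13, x_{i+1} = (x_i − a_i)/13, with x_0 = x:
  x_0 = 2/3;  a_0 = 5;  x_1 = (x_0 − 5)/13 = -1/3
  x_1 = -1/3;  a_1 = 4;  x_2 = (x_1 − 4)/13 = -1/3
  x_2 = -1/3;  a_2 = 4;  x_3 = (x_2 − 4)/13 = -1/3
Digits: (5, 4, 4).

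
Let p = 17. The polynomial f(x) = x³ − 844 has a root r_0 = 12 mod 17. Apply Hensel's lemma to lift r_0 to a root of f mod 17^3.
r_2 = 3684 (mod 4913)

Hensel: r_{i+1} = r_i − f(r_i)/f′(r_i) mod 17^{i+2}, where f′(x) = 3x². Iterate:
  r_0 = 12 (mod 17)
  r_1 = 216 (mod 289)
  r_2 = 3684 (mod 4913)
Final: r = 3684 with f(r) ≡ 0 mod 17^3.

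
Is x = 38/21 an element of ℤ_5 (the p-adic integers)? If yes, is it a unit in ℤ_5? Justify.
x ∈ ℤ_5^× (unit); v_5(x) = 0

ℤ_5 = {x ∈ ℚ_5 : v_5(x) ≥ 0} and ℤ_5^× = {x ∈ ℤ_5 : v_5(x) = 0}. Here v_5(38/21) = v_5(num) − v_5(den) = 0; compare against these criteria.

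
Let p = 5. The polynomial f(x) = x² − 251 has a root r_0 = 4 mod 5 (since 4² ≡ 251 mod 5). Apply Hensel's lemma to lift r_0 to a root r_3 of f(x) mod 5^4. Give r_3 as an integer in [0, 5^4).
r_3 = 499 (mod 625)

Hensel's recurrence: r_{i+1} = r_i − f(r_i)·(f′(r_i))^{-1} mod 5^{i+2}, with f′(x) = 2x. Iterate:
  r_0 = 4 (mod 5)
  r_1 = 24 (mod 25)
  r_2 = 124 (mod 125)
  r_3 = 499 (mod 625)
Final: r_3 = 499, and one checks f(r_3) ≡ 0 mod 5^4.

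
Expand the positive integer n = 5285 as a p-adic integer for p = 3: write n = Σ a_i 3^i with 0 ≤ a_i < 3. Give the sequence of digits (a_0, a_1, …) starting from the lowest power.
(a_0, a_1, …) = (2, 0, 2, 0, 2, 0, 1, 2)

Repeated division by 3 gives the digits low-to-high: 5285 = 2 + 2·3^2 + 2·3^4 + 1·3^6 + 2·3^7. Digit sequence: (2, 0, 2, 0, 2, 0, 1, 2).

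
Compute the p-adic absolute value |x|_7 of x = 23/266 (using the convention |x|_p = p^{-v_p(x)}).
|23/266|_7 = 7

Step 1 — compute v_7(x) by factoring powers of 7 out of the numerator and denominator: v_7(23/266) = -1. Step 2 — apply |x|_p = p^{-v_p(x)} = 7^{1} = 7.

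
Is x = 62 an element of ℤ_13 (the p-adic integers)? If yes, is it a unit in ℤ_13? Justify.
x ∈ ℤ_13^× (unit); v_13(x) = 0

ℤ_13 = {x ∈ ℚ_13 : v_13(x) ≥ 0} and ℤ_13^× = {x ∈ ℤ_13 : v_13(x) = 0}. Here v_13(62) = v_13(num) − v_13(den) = 0; compare against these criteria.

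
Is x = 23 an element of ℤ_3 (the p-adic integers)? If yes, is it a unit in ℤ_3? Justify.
x ∈ ℤ_3^× (unit); v_3(x) = 0

ℤ_3 = {x ∈ ℚ_3 : v_3(x) ≥ 0} and ℤ_3^× = {x ∈ ℤ_3 : v_3(x) = 0}. Here v_3(23) = v_3(num) − v_3(den) = 0; compare against these criteria.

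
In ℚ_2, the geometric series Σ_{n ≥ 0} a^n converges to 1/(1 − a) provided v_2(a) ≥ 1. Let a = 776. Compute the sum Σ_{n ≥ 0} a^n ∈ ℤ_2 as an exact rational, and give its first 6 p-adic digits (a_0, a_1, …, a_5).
Σ a^n = 1/(1 − a) = -1/775;  first 6 digits = (1, 0, 0, 1, 0, 0)

v_2(a) = 3 ≥ 1, so the series converges in ℤ_2 to 1/(1 − a) = 1/(1 − 776) = -1/775. Expand this rational in ℤ_2: compute digits iteratively via d_i = x_i mod 2, x_{i+1} = (x_i − d_i)/2. The first 6 digits are (1, 0, 0, 1, 0, 0).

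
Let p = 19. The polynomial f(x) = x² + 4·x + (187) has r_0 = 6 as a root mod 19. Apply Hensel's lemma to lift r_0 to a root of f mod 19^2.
r_1 = 329 (mod 361)

Hensel: r_{i+1} = r_i − f(r_i)·(f′(r_i))^{-1} mod 19^{i+2}, f′(x) = 2x + 4. Iterate:
  r_0 = 6 (mod 19)
  r_1 = 329 (mod 361)
Final: r = 329 satisfies f(r) ≡ 0 mod 19^2.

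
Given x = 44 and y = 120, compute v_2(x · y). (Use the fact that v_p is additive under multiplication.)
v_2(5280) = 5

v_p(x) = 2 (factor: 44 = 2^2 · 11); v_p(y) = 3 (factor: 120 = 2^3 · 15). Additivity: v_p(xy) = v_p(x) + v_p(y) = 2 + 3 = 5. (Direct check: xy = 5280 = 2^5 · (165).)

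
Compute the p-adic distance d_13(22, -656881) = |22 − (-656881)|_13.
d_13(22, -656881) = 1/28561

Step 1 — x − y = 22 − (-656881) = 656903. Step 2 — v_13(656903) = 4 (factor: 656903 = (13^4 · 23); the sign does not affect v_p). Step 3 — |x − y|_13 = 13^{-4} = 1/28561.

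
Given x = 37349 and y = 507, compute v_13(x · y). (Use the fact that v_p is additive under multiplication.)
v_13(18935943) = 5

v_p(x) = 3 (factor: 37349 = 13^3 · 17); v_p(y) = 2 (factor: 507 = 13^2 · 3). Additivity: v_p(xy) = v_p(x) + v_p(y) = 3 + 2 = 5. (Direct check: xy = 18935943 = 13^5 · (51).)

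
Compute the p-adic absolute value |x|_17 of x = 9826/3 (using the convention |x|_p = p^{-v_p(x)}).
|9826/3|_17 = 1/4913

Step 1 — compute v_17(x) by factoring powers of 17 out of the numerator and denominator: v_17(9826/3) = 3. Step 2 — apply |x|_p = p^{-v_p(x)} = 17^{-3} = 1/4913.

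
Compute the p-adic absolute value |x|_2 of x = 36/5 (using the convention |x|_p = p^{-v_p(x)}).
|36/5|_2 = 1/4

Step 1 — compute v_2(x) by factoring powers of 2 out of the numerator and denominator: v_2(36/5) = 2. Step 2 — apply |x|_p = p^{-v_p(x)} = 2^{-2} = 1/4.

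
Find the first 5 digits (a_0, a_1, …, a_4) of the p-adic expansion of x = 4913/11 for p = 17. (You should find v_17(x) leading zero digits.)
(a_0, …, a_4) = (0, 0, 0, 14, 10)

v_17(4913/11) = 3, so a_0 = ... = a_2 = 0. Factor out: x = 17^3 · u with u = 1/11 a unit in ℤ_17. Expand u iteratively via a_{v+i} = u_i mod 17, u_{i+1} = (u_i − a_{v+i})/17:
  u_0 = 1/11;  a_3 = 14;  u_1 = (u_0 − 14)/17 = -9/11
  u_1 = -9/11;  a_4 = 10;  u_2 = (u_1 − 10)/17 = -7/11
Digits: (0, 0, 0, 14, 10).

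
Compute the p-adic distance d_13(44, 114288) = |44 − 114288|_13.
d_13(44, 114288) = 1/28561

Step 1 — x − y = 44 − 114288 = -114244. Step 2 — v_13(-114244) = 4 (factor: -114244 = −(13^4 · 4); the sign does not affect v_p). Step 3 — |x − y|_13 = 13^{-4} = 1/28561.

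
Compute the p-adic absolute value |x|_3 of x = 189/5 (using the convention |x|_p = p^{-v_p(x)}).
|189/5|_3 = 1/27

Step 1 — compute v_3(x) by factoring powers of 3 out of the numerator and denominator: v_3(189/5) = 3. Step 2 — apply |x|_p = p^{-v_p(x)} = 3^{-3} = 1/27.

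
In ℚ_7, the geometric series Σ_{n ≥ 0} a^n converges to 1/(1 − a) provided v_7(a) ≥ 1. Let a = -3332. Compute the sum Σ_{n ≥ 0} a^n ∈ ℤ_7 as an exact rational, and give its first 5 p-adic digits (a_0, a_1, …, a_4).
Σ a^n = 1/(1 − a) = 1/3333;  first 5 digits = (1, 0, 2, 4, 2)

v_7(a) = 2 ≥ 1, so the series converges in ℤ_7 to 1/(1 − a) = 1/(1 − (-3332)) = 1/3333. Expand this rational in ℤ_7: compute digits iteratively via d_i = x_i mod 7, x_{i+1} = (x_i − d_i)/7. The first 5 digits are (1, 0, 2, 4, 2).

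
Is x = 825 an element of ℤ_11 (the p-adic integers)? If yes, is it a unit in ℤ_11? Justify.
x ∈ ℤ_11 but not a unit; v_11(x) = 1 > 0

ℤ_11 = {x ∈ ℚ_11 : v_11(x) ≥ 0} and ℤ_11^× = {x ∈ ℤ_11 : v_11(x) = 0}. Here v_11(825) = v_11(num) − v_11(den) = 1; compare against these criteria.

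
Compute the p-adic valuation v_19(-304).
v_19(-304) = 1

v_19(n) is the largest exponent k such that 19^k divides n. Factor out: -304 = -19^1 · 16. (Sign doesn't affect v_p.) So v_19(-304) = 1.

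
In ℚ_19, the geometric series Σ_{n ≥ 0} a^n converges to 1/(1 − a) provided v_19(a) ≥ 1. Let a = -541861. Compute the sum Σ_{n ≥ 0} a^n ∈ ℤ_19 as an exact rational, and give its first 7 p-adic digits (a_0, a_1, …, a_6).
Σ a^n = 1/(1 − a) = 1/541862;  first 7 digits = (1, 0, 0, 16, 14, 18, 8)

v_19(a) = 3 ≥ 1, so the series converges in ℤ_19 to 1/(1 − a) = 1/(1 − (-541861)) = 1/541862. Expand this rational in ℤ_19: compute digits iteratively via d_i = x_i mod 19, x_{i+1} = (x_i − d_i)/19. The first 7 digits are (1, 0, 0, 16, 14, 18, 8).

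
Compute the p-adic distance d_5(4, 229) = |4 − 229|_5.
d_5(4, 229) = 1/25

Step 1 — x − y = 4 − 229 = -225. Step 2 — v_5(-225) = 2 (factor: -225 = −(5^2 · 9); the sign does not affect v_p). Step 3 — |x − y|_5 = 5^{-2} = 1/25.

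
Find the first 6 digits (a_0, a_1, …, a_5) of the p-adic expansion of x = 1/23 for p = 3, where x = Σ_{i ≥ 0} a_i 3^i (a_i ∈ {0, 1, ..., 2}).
(a_0, …, a_5) = (2, 0, 2, 2, 0, 1)

v_3(1/23) = 0 (numerator and denominator both coprime to 3), so x ∈ ℤ_3^×. Compute digits iteratively via a_i = x_i mod 3, x_{i+1} = (x_i − a_i)/3, with x_0 = x:
  x_0 = 1/23;  a_0 = 2;  x_1 = (x_0 − 2)/3 = -15/23
  x_1 = -15/23;  a_1 = 0;  x_2 = (x_1 − 0)/3 = -5/23
  x_2 = -5/23;  a_2 = 2;  x_3 = (x_2 − 2)/3 = -17/23
  x_3 = -17/23;  a_3 = 2;  x_4 = (x_3 − 2)/3 = -21/23
  x_4 = -21/23;  a_4 = 0;  x_5 = (x_4 − 0)/3 = -7/23
  x_5 = -7/23;  a_5 = 1;  x_6 = (x_5 − 1)/3 = -10/23
Digits: (2, 0, 2, 2, 0, 1).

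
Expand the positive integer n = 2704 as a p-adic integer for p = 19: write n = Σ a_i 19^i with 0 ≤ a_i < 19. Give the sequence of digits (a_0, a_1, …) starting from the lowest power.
(a_0, a_1, …) = (6, 9, 7)

Repeated division by 19 gives the digits low-to-high: 2704 = 6 + 9·19^1 + 7·19^2. Digit sequence: (6, 9, 7).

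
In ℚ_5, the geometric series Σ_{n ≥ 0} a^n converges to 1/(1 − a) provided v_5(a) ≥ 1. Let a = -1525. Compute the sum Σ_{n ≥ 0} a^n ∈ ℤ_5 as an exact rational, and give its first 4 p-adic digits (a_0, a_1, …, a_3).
Σ a^n = 1/(1 − a) = 1/1526;  first 4 digits = (1, 0, 4, 2)

v_5(a) = 2 ≥ 1, so the series converges in ℤ_5 to 1/(1 − a) = 1/(1 − (-1525)) = 1/1526. Expand this rational in ℤ_5: compute digits iteratively via d_i = x_i mod 5, x_{i+1} = (x_i − d_i)/5. The first 4 digits are (1, 0, 4, 2).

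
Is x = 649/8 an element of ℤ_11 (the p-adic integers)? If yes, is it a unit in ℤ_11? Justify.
x ∈ ℤ_11 but not a unit; v_11(x) = 1 > 0

ℤ_11 = {x ∈ ℚ_11 : v_11(x) ≥ 0} and ℤ_11^× = {x ∈ ℤ_11 : v_11(x) = 0}. Here v_11(649/8) = v_11(num) − v_11(den) = 1; compare against these criteria.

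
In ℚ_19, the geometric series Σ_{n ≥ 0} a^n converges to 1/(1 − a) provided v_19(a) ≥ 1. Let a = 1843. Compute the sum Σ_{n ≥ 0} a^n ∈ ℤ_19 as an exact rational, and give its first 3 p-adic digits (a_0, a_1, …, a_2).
Σ a^n = 1/(1 − a) = -1/1842;  first 3 digits = (1, 2, 9)

v_19(a) = 1 ≥ 1, so the series converges in ℤ_19 to 1/(1 − a) = 1/(1 − 1843) = -1/1842. Expand this rational in ℤ_19: compute digits iteratively via d_i = x_i mod 19, x_{i+1} = (x_i − d_i)/19. The first 3 digits are (1, 2, 9).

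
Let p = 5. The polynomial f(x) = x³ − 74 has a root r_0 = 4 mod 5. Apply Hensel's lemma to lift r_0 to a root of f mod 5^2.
r_1 = 24 (mod 25)

Hensel: r_{i+1} = r_i − f(r_i)/f′(r_i) mod 5^{i+2}, where f′(x) = 3x². Iterate:
  r_0 = 4 (mod 5)
  r_1 = 24 (mod 25)
Final: r = 24 with f(r) ≡ 0 mod 5^2.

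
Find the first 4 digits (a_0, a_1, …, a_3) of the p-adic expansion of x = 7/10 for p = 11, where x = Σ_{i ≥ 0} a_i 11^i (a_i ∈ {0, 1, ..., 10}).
(a_0, …, a_3) = (4, 3, 3, 3)

v_11(7/10) = 0 (numerator and denominator both coprime to 11), so x ∈ ℤ_11^×. Compute digits iteratively via a_i = x_i mod 11, x_{i+1} = (x_i − a_i)/11, with x_0 = x:
  x_0 = 7/10;  a_0 = 4;  x_1 = (x_0 − 4)/11 = -3/10
  x_1 = -3/10;  a_1 = 3;  x_2 = (x_1 − 3)/11 = -3/10
  x_2 = -3/10;  a_2 = 3;  x_3 = (x_2 − 3)/11 = -3/10
  x_3 = -3/10;  a_3 = 3;  x_4 = (x_3 − 3)/11 = -3/10
Digits: (4, 3, 3, 3).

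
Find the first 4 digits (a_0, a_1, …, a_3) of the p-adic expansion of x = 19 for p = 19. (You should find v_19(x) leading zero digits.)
(a_0, …, a_3) = (0, 1, 0, 0)

v_19(19) = 1, so a_0 = ... = a_0 = 0. Factor out: x = 19^1 · u with u = 1 a unit in ℤ_19. Expand u iteratively via a_{v+i} = u_i mod 19, u_{i+1} = (u_i − a_{v+i})/19:
  u_0 = 1;  a_1 = 1;  u_1 = (u_0 − 1)/19 = 0
  u_1 = 0;  a_2 = 0;  u_2 = (u_1 − 0)/19 = 0
  u_2 = 0;  a_3 = 0;  u_3 = (u_2 − 0)/19 = 0
Digits: (0, 1, 0, 0).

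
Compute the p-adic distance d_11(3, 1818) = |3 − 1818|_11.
d_11(3, 1818) = 1/121

Step 1 — x − y = 3 − 1818 = -1815. Step 2 — v_11(-1815) = 2 (factor: -1815 = −(11^2 · 15); the sign does not affect v_p). Step 3 — |x − y|_11 = 11^{-2} = 1/121.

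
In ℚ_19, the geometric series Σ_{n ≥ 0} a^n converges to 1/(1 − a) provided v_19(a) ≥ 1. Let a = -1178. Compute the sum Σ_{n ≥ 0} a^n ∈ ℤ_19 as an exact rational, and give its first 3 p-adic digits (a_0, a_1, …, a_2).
Σ a^n = 1/(1 − a) = 1/1179;  first 3 digits = (1, 14, 2)

v_19(a) = 1 ≥ 1, so the series converges in ℤ_19 to 1/(1 − a) = 1/(1 − (-1178)) = 1/1179. Expand this rational in ℤ_19: compute digits iteratively via d_i = x_i mod 19, x_{i+1} = (x_i − d_i)/19. The first 3 digits are (1, 14, 2).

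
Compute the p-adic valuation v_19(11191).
v_19(11191) = 2

v_19(n) is the largest exponent k such that 19^k divides n. Factor out: 11191 = 19^2 · 31. (Sign doesn't affect v_p.) So v_19(11191) = 2.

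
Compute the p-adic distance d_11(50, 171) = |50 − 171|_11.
d_11(50, 171) = 1/121

Step 1 — x − y = 50 − 171 = -121. Step 2 — v_11(-121) = 2 (factor: -121 = −(11^2 · 1); the sign does not affect v_p). Step 3 — |x − y|_11 = 11^{-2} = 1/121.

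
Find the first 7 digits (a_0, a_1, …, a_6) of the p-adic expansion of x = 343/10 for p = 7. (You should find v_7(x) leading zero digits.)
(a_0, …, a_6) = (0, 0, 0, 5, 0, 2, 6)

v_7(343/10) = 3, so a_0 = ... = a_2 = 0. Factor out: x = 7^3 · u with u = 1/10 a unit in ℤ_7. Expand u iteratively via a_{v+i} = u_i mod 7, u_{i+1} = (u_i − a_{v+i})/7:
  u_0 = 1/10;  a_3 = 5;  u_1 = (u_0 − 5)/7 = -7/10
  u_1 = -7/10;  a_4 = 0;  u_2 = (u_1 − 0)/7 = -1/10
  u_2 = -1/10;  a_5 = 2;  u_3 = (u_2 − 2)/7 = -3/10
  u_3 = -3/10;  a_6 = 6;  u_4 = (u_3 − 6)/7 = -9/10
Digits: (0, 0, 0, 5, 0, 2, 6).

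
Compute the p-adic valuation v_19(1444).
v_19(1444) = 2

v_19(n) is the largest exponent k such that 19^k divides n. Factor out: 1444 = 19^2 · 4. (Sign doesn't affect v_p.) So v_19(1444) = 2.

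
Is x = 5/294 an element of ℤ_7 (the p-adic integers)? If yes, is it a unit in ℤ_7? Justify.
x ∉ ℤ_7 (v_7(x) = -2 < 0)

ℤ_7 = {x ∈ ℚ_7 : v_7(x) ≥ 0} and ℤ_7^× = {x ∈ ℤ_7 : v_7(x) = 0}. Here v_7(5/294) = v_7(num) − v_7(den) = -2; compare against these criteria.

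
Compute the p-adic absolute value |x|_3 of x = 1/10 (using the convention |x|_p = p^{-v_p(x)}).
|1/10|_3 = 1

Step 1 — compute v_3(x) by factoring powers of 3 out of the numerator and denominator: v_3(1/10) = 0. Step 2 — apply |x|_p = p^{-v_p(x)} = 3^{0} = 1.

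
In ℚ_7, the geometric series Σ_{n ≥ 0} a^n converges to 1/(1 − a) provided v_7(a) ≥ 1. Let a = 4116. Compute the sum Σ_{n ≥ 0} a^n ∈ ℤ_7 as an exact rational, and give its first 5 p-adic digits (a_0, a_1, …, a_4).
Σ a^n = 1/(1 − a) = -1/4115;  first 5 digits = (1, 0, 0, 5, 1)

v_7(a) = 3 ≥ 1, so the series converges in ℤ_7 to 1/(1 − a) = 1/(1 − 4116) = -1/4115. Expand this rational in ℤ_7: compute digits iteratively via d_i = x_i mod 7, x_{i+1} = (x_i − d_i)/7. The first 5 digits are (1, 0, 0, 5, 1).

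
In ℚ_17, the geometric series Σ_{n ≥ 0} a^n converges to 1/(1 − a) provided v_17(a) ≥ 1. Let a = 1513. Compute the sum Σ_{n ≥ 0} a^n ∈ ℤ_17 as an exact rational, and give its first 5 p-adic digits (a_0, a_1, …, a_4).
Σ a^n = 1/(1 − a) = -1/1512;  first 5 digits = (1, 4, 4, 3, 0)

v_17(a) = 1 ≥ 1, so the series converges in ℤ_17 to 1/(1 − a) = 1/(1 − 1513) = -1/1512. Expand this rational in ℤ_17: compute digits iteratively via d_i = x_i mod 17, x_{i+1} = (x_i − d_i)/17. The first 5 digits are (1, 4, 4, 3, 0).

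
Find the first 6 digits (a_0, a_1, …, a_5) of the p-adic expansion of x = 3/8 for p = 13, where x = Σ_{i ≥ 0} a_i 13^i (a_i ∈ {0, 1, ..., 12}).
(a_0, …, a_5) = (2, 8, 1, 8, 1, 8)

v_13(3/8) = 0 (numerator and denominator both coprime to 13), so x ∈ ℤ_13^×. Compute digits iteratively via a_i = x_i mod 13, x_{i+1} = (x_i − a_i)/13, with x_0 = x:
  x_0 = 3/8;  a_0 = 2;  x_1 = (x_0 − 2)/13 = -1/8
  x_1 = -1/8;  a_1 = 8;  x_2 = (x_1 − 8)/13 = -5/8
  x_2 = -5/8;  a_2 = 1;  x_3 = (x_2 − 1)/13 = -1/8
  x_3 = -1/8;  a_3 = 8;  x_4 = (x_3 − 8)/13 = -5/8
  x_4 = -5/8;  a_4 = 1;  x_5 = (x_4 − 1)/13 = -1/8
  x_5 = -1/8;  a_5 = 8;  x_6 = (x_5 − 8)/13 = -5/8
Digits: (2, 8, 1, 8, 1, 8).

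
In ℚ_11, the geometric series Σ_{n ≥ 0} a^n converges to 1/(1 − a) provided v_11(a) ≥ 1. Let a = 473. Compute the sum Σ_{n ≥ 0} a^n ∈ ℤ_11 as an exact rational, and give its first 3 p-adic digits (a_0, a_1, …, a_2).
Σ a^n = 1/(1 − a) = -1/472;  first 3 digits = (1, 10, 4)

v_11(a) = 1 ≥ 1, so the series converges in ℤ_11 to 1/(1 − a) = 1/(1 − 473) = -1/472. Expand this rational in ℤ_11: compute digits iteratively via d_i = x_i mod 11, x_{i+1} = (x_i − d_i)/11. The first 3 digits are (1, 10, 4).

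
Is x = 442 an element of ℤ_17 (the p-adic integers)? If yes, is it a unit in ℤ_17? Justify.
x ∈ ℤ_17 but not a unit; v_17(x) = 1 > 0

ℤ_17 = {x ∈ ℚ_17 : v_17(x) ≥ 0} and ℤ_17^× = {x ∈ ℤ_17 : v_17(x) = 0}. Here v_17(442) = v_17(num) − v_17(den) = 1; compare against these criteria.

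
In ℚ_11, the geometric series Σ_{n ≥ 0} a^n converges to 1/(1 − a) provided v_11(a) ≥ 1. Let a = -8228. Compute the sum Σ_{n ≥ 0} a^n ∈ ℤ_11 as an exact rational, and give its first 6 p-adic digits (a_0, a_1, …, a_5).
Σ a^n = 1/(1 − a) = 1/8229;  first 6 digits = (1, 0, 9, 4, 3, 2)

v_11(a) = 2 ≥ 1, so the series converges in ℤ_11 to 1/(1 − a) = 1/(1 − (-8228)) = 1/8229. Expand this rational in ℤ_11: compute digits iteratively via d_i = x_i mod 11, x_{i+1} = (x_i − d_i)/11. The first 6 digits are (1, 0, 9, 4, 3, 2).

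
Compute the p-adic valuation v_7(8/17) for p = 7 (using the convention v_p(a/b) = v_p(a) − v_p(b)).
v_7(8/17) = 0

Factor powers of 7 from the numerator and denominator of the reduced fraction: 8 = 7^0 · 8 and 17 = 7^0 · 17. Apply v_p(a/b) = v_p(a) − v_p(b): v_7(8/17) = 0 − 0 = 0.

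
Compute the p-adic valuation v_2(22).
v_2(22) = 1

v_2(n) is the largest exponent k such that 2^k divides n. Factor out: 22 = 2^1 · 11. (Sign doesn't affect v_p.) So v_2(22) = 1.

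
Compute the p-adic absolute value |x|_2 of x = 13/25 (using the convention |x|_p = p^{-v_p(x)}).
|13/25|_2 = 1

Step 1 — compute v_2(x) by factoring powers of 2 out of the numerator and denominator: v_2(13/25) = 0. Step 2 — apply |x|_p = p^{-v_p(x)} = 2^{0} = 1.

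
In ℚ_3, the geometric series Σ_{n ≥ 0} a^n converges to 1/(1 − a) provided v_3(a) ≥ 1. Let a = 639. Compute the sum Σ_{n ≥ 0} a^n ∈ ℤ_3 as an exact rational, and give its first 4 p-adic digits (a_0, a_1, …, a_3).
Σ a^n = 1/(1 − a) = -1/638;  first 4 digits = (1, 0, 2, 2)

v_3(a) = 2 ≥ 1, so the series converges in ℤ_3 to 1/(1 − a) = 1/(1 − 639) = -1/638. Expand this rational in ℤ_3: compute digits iteratively via d_i = x_i mod 3, x_{i+1} = (x_i − d_i)/3. The first 4 digits are (1, 0, 2, 2).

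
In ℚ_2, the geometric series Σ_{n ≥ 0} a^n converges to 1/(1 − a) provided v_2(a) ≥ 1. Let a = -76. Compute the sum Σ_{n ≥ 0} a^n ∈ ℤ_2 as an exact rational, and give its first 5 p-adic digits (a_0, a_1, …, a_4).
Σ a^n = 1/(1 − a) = 1/77;  first 5 digits = (1, 0, 1, 0, 0)

v_2(a) = 2 ≥ 1, so the series converges in ℤ_2 to 1/(1 − a) = 1/(1 − (-76)) = 1/77. Expand this rational in ℤ_2: compute digits iteratively via d_i = x_i mod 2, x_{i+1} = (x_i − d_i)/2. The first 5 digits are (1, 0, 1, 0, 0).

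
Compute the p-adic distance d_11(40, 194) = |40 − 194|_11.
d_11(40, 194) = 1/11

Step 1 — x − y = 40 − 194 = -154. Step 2 — v_11(-154) = 1 (factor: -154 = −(11^1 · 14); the sign does not affect v_p). Step 3 — |x − y|_11 = 11^{-1} = 1/11.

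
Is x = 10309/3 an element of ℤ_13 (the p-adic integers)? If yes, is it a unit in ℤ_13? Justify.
x ∈ ℤ_13 but not a unit; v_13(x) = 2 > 0

ℤ_13 = {x ∈ ℚ_13 : v_13(x) ≥ 0} and ℤ_13^× = {x ∈ ℤ_13 : v_13(x) = 0}. Here v_13(10309/3) = v_13(num) − v_13(den) = 2; compare against these criteria.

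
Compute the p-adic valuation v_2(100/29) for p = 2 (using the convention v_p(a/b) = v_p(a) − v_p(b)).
v_2(100/29) = 2

Factor powers of 2 from the numerator and denominator of the reduced fraction: 100 = 2^2 · 25 and 29 = 2^0 · 29. Apply v_p(a/b) = v_p(a) − v_p(b): v_2(100/29) = 2 − 0 = 2.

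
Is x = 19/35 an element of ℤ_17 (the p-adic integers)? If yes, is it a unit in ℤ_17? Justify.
x ∈ ℤ_17^× (unit); v_17(x) = 0

ℤ_17 = {x ∈ ℚ_17 : v_17(x) ≥ 0} and ℤ_17^× = {x ∈ ℤ_17 : v_17(x) = 0}. Here v_17(19/35) = v_17(num) − v_17(den) = 0; compare against these criteria.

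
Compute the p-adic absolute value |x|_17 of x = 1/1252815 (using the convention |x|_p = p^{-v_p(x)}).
|1/1252815|_17 = 83521

Step 1 — compute v_17(x) by factoring powers of 17 out of the numerator and denominator: v_17(1/1252815) = -4. Step 2 — apply |x|_p = p^{-v_p(x)} = 17^{4} = 83521.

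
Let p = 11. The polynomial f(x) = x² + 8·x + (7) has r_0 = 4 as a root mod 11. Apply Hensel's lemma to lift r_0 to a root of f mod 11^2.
r_1 = 114 (mod 121)

Hensel: r_{i+1} = r_i − f(r_i)·(f′(r_i))^{-1} mod 11^{i+2}, f′(x) = 2x + 8. Iterate:
  r_0 = 4 (mod 11)
  r_1 = 114 (mod 121)
Final: r = 114 satisfies f(r) ≡ 0 mod 11^2.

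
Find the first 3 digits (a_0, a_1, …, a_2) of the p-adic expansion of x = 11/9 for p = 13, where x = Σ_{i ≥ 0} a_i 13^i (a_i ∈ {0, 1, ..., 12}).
(a_0, …, a_2) = (7, 1, 10)

v_13(11/9) = 0 (numerator and denominator both coprime to 13), so x ∈ ℤ_13^×. Compute digits iteratively via a_i = x_i mod 13, x_{i+1} = (x_i − a_i)/13, with x_0 = x:
  x_0 = 11/9;  a_0 = 7;  x_1 = (x_0 − 7)/13 = -4/9
  x_1 = -4/9;  a_1 = 1;  x_2 = (x_1 − 1)/13 = -1/9
  x_2 = -1/9;  a_2 = 10;  x_3 = (x_2 − 10)/13 = -7/9
Digits: (7, 1, 10).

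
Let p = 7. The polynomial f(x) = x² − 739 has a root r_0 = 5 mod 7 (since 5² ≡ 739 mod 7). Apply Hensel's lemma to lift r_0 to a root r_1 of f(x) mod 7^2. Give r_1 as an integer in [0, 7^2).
r_1 = 47 (mod 49)

Hensel's recurrence: r_{i+1} = r_i − f(r_i)·(f′(r_i))^{-1} mod 7^{i+2}, with f′(x) = 2x. Iterate:
  r_0 = 5 (mod 7)
  r_1 = 47 (mod 49)
Final: r_1 = 47, and one checks f(r_1) ≡ 0 mod 7^2.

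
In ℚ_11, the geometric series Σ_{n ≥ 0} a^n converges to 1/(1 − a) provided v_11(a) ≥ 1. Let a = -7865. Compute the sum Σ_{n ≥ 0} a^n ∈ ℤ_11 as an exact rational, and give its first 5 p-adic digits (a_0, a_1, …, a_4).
Σ a^n = 1/(1 − a) = 1/7866;  first 5 digits = (1, 0, 1, 5, 0)

v_11(a) = 2 ≥ 1, so the series converges in ℤ_11 to 1/(1 − a) = 1/(1 − (-7865)) = 1/7866. Expand this rational in ℤ_11: compute digits iteratively via d_i = x_i mod 11, x_{i+1} = (x_i − d_i)/11. The first 5 digits are (1, 0, 1, 5, 0).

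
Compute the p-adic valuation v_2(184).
v_2(184) = 3

v_2(n) is the largest exponent k such that 2^k divides n. Factor out: 184 = 2^3 · 23. (Sign doesn't affect v_p.) So v_2(184) = 3.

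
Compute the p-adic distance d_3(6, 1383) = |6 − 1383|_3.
d_3(6, 1383) = 1/81

Step 1 — x − y = 6 − 1383 = -1377. Step 2 — v_3(-1377) = 4 (factor: -1377 = −(3^4 · 17); the sign does not affect v_p). Step 3 — |x − y|_3 = 3^{-4} = 1/81.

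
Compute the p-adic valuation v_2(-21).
v_2(-21) = 0

v_2(n) is the largest exponent k such that 2^k divides n. Factor out: -21 = -2^0 · 21. (Sign doesn't affect v_p.) So v_2(-21) = 0.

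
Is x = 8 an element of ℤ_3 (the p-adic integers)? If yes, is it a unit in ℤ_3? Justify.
x ∈ ℤ_3^× (unit); v_3(x) = 0

ℤ_3 = {x ∈ ℚ_3 : v_3(x) ≥ 0} and ℤ_3^× = {x ∈ ℤ_3 : v_3(x) = 0}. Here v_3(8) = v_3(num) − v_3(den) = 0; compare against these criteria.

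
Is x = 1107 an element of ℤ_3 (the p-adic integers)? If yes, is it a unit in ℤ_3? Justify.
x ∈ ℤ_3 but not a unit; v_3(x) = 3 > 0

ℤ_3 = {x ∈ ℚ_3 : v_3(x) ≥ 0} and ℤ_3^× = {x ∈ ℤ_3 : v_3(x) = 0}. Here v_3(1107) = v_3(num) − v_3(den) = 3; compare against these criteria.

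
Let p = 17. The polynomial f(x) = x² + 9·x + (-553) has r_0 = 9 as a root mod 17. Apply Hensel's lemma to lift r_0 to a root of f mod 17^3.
r_2 = 944 (mod 4913)

Hensel: r_{i+1} = r_i − f(r_i)·(f′(r_i))^{-1} mod 17^{i+2}, f′(x) = 2x + 9. Iterate:
  r_0 = 9 (mod 17)
  r_1 = 77 (mod 289)
  r_2 = 944 (mod 4913)
Final: r = 944 satisfies f(r) ≡ 0 mod 17^3.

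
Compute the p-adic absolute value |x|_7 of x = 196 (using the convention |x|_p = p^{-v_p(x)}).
|196|_7 = 1/49

Step 1 — compute v_7(x) by factoring powers of 7 out of the numerator and denominator: v_7(196) = 2. Step 2 — apply |x|_p = p^{-v_p(x)} = 7^{-2} = 1/49.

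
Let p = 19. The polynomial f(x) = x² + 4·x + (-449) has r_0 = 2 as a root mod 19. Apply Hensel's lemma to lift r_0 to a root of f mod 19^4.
r_3 = 61562 (mod 130321)

Hensel: r_{i+1} = r_i − f(r_i)·(f′(r_i))^{-1} mod 19^{i+2}, f′(x) = 2x + 4. Iterate:
  r_0 = 2 (mod 19)
  r_1 = 192 (mod 361)
  r_2 = 6690 (mod 6859)
  r_3 = 61562 (mod 130321)
Final: r = 61562 satisfies f(r) ≡ 0 mod 19^4.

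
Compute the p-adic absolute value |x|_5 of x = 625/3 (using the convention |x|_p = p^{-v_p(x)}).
|625/3|_5 = 1/625

Step 1 — compute v_5(x) by factoring powers of 5 out of the numerator and denominator: v_5(625/3) = 4. Step 2 — apply |x|_p = p^{-v_p(x)} = 5^{-4} = 1/625.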